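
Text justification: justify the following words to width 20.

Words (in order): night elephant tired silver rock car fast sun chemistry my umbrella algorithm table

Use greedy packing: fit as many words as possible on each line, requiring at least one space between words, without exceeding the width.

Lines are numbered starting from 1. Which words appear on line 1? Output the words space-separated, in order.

Line 1: ['night', 'elephant', 'tired'] (min_width=20, slack=0)
Line 2: ['silver', 'rock', 'car', 'fast'] (min_width=20, slack=0)
Line 3: ['sun', 'chemistry', 'my'] (min_width=16, slack=4)
Line 4: ['umbrella', 'algorithm'] (min_width=18, slack=2)
Line 5: ['table'] (min_width=5, slack=15)

Answer: night elephant tired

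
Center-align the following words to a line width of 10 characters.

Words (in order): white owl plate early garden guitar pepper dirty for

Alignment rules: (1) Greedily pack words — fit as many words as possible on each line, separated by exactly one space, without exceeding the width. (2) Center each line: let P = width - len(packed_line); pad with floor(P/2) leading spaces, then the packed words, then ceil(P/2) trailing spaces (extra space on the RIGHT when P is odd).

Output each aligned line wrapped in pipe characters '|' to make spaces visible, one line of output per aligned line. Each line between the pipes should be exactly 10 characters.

Line 1: ['white', 'owl'] (min_width=9, slack=1)
Line 2: ['plate'] (min_width=5, slack=5)
Line 3: ['early'] (min_width=5, slack=5)
Line 4: ['garden'] (min_width=6, slack=4)
Line 5: ['guitar'] (min_width=6, slack=4)
Line 6: ['pepper'] (min_width=6, slack=4)
Line 7: ['dirty', 'for'] (min_width=9, slack=1)

Answer: |white owl |
|  plate   |
|  early   |
|  garden  |
|  guitar  |
|  pepper  |
|dirty for |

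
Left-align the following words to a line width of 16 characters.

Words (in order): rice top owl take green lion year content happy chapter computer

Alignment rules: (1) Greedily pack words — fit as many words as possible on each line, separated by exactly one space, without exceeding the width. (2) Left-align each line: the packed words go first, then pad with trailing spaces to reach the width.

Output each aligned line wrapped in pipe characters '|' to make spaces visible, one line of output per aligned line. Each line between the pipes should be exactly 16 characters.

Answer: |rice top owl    |
|take green lion |
|year content    |
|happy chapter   |
|computer        |

Derivation:
Line 1: ['rice', 'top', 'owl'] (min_width=12, slack=4)
Line 2: ['take', 'green', 'lion'] (min_width=15, slack=1)
Line 3: ['year', 'content'] (min_width=12, slack=4)
Line 4: ['happy', 'chapter'] (min_width=13, slack=3)
Line 5: ['computer'] (min_width=8, slack=8)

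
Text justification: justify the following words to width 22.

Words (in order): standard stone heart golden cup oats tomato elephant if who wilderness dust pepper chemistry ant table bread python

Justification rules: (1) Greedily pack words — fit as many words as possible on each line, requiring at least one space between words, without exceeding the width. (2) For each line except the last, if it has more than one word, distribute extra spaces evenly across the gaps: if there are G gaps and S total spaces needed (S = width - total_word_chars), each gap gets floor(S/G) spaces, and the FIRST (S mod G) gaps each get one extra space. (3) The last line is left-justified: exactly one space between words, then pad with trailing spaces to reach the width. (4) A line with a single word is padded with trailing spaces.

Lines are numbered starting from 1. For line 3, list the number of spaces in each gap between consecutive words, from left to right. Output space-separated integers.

Answer: 5 4

Derivation:
Line 1: ['standard', 'stone', 'heart'] (min_width=20, slack=2)
Line 2: ['golden', 'cup', 'oats', 'tomato'] (min_width=22, slack=0)
Line 3: ['elephant', 'if', 'who'] (min_width=15, slack=7)
Line 4: ['wilderness', 'dust', 'pepper'] (min_width=22, slack=0)
Line 5: ['chemistry', 'ant', 'table'] (min_width=19, slack=3)
Line 6: ['bread', 'python'] (min_width=12, slack=10)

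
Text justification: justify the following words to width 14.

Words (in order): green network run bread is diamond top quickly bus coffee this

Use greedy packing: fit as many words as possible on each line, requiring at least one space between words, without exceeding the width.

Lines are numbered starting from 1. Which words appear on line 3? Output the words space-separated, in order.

Line 1: ['green', 'network'] (min_width=13, slack=1)
Line 2: ['run', 'bread', 'is'] (min_width=12, slack=2)
Line 3: ['diamond', 'top'] (min_width=11, slack=3)
Line 4: ['quickly', 'bus'] (min_width=11, slack=3)
Line 5: ['coffee', 'this'] (min_width=11, slack=3)

Answer: diamond top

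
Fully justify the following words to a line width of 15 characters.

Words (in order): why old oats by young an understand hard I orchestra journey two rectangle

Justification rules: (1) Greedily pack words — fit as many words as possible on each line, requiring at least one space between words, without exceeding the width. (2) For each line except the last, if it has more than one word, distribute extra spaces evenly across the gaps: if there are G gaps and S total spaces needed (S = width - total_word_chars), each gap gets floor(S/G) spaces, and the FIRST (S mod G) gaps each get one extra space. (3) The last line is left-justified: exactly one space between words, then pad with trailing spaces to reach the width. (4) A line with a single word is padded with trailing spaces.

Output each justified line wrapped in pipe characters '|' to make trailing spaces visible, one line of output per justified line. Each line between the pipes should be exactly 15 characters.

Line 1: ['why', 'old', 'oats', 'by'] (min_width=15, slack=0)
Line 2: ['young', 'an'] (min_width=8, slack=7)
Line 3: ['understand', 'hard'] (min_width=15, slack=0)
Line 4: ['I', 'orchestra'] (min_width=11, slack=4)
Line 5: ['journey', 'two'] (min_width=11, slack=4)
Line 6: ['rectangle'] (min_width=9, slack=6)

Answer: |why old oats by|
|young        an|
|understand hard|
|I     orchestra|
|journey     two|
|rectangle      |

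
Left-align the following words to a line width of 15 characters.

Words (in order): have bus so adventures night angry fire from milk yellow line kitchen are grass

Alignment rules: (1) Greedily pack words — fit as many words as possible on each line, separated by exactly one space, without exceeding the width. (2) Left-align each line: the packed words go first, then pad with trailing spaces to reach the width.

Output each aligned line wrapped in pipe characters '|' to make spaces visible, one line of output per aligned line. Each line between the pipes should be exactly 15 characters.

Line 1: ['have', 'bus', 'so'] (min_width=11, slack=4)
Line 2: ['adventures'] (min_width=10, slack=5)
Line 3: ['night', 'angry'] (min_width=11, slack=4)
Line 4: ['fire', 'from', 'milk'] (min_width=14, slack=1)
Line 5: ['yellow', 'line'] (min_width=11, slack=4)
Line 6: ['kitchen', 'are'] (min_width=11, slack=4)
Line 7: ['grass'] (min_width=5, slack=10)

Answer: |have bus so    |
|adventures     |
|night angry    |
|fire from milk |
|yellow line    |
|kitchen are    |
|grass          |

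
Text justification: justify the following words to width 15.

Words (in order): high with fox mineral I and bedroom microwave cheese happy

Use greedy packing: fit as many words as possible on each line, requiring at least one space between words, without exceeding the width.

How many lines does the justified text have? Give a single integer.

Line 1: ['high', 'with', 'fox'] (min_width=13, slack=2)
Line 2: ['mineral', 'I', 'and'] (min_width=13, slack=2)
Line 3: ['bedroom'] (min_width=7, slack=8)
Line 4: ['microwave'] (min_width=9, slack=6)
Line 5: ['cheese', 'happy'] (min_width=12, slack=3)
Total lines: 5

Answer: 5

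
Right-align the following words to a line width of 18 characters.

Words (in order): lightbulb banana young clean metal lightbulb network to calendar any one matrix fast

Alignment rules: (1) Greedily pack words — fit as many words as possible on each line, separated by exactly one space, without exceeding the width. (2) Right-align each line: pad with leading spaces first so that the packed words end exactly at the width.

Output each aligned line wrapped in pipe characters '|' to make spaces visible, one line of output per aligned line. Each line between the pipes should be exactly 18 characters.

Answer: |  lightbulb banana|
| young clean metal|
| lightbulb network|
|   to calendar any|
|   one matrix fast|

Derivation:
Line 1: ['lightbulb', 'banana'] (min_width=16, slack=2)
Line 2: ['young', 'clean', 'metal'] (min_width=17, slack=1)
Line 3: ['lightbulb', 'network'] (min_width=17, slack=1)
Line 4: ['to', 'calendar', 'any'] (min_width=15, slack=3)
Line 5: ['one', 'matrix', 'fast'] (min_width=15, slack=3)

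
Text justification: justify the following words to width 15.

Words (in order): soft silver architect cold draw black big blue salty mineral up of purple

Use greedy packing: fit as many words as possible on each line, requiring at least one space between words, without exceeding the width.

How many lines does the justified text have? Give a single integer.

Answer: 6

Derivation:
Line 1: ['soft', 'silver'] (min_width=11, slack=4)
Line 2: ['architect', 'cold'] (min_width=14, slack=1)
Line 3: ['draw', 'black', 'big'] (min_width=14, slack=1)
Line 4: ['blue', 'salty'] (min_width=10, slack=5)
Line 5: ['mineral', 'up', 'of'] (min_width=13, slack=2)
Line 6: ['purple'] (min_width=6, slack=9)
Total lines: 6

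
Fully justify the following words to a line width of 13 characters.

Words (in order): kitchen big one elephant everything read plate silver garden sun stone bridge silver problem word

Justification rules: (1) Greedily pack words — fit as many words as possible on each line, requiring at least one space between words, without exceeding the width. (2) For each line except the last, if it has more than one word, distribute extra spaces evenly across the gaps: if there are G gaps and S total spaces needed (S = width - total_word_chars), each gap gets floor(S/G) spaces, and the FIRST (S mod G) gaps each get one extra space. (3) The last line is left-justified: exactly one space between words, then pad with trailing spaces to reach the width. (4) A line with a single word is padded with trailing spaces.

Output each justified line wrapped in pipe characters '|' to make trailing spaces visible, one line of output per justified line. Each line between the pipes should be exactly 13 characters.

Answer: |kitchen   big|
|one  elephant|
|everything   |
|read    plate|
|silver garden|
|sun     stone|
|bridge silver|
|problem word |

Derivation:
Line 1: ['kitchen', 'big'] (min_width=11, slack=2)
Line 2: ['one', 'elephant'] (min_width=12, slack=1)
Line 3: ['everything'] (min_width=10, slack=3)
Line 4: ['read', 'plate'] (min_width=10, slack=3)
Line 5: ['silver', 'garden'] (min_width=13, slack=0)
Line 6: ['sun', 'stone'] (min_width=9, slack=4)
Line 7: ['bridge', 'silver'] (min_width=13, slack=0)
Line 8: ['problem', 'word'] (min_width=12, slack=1)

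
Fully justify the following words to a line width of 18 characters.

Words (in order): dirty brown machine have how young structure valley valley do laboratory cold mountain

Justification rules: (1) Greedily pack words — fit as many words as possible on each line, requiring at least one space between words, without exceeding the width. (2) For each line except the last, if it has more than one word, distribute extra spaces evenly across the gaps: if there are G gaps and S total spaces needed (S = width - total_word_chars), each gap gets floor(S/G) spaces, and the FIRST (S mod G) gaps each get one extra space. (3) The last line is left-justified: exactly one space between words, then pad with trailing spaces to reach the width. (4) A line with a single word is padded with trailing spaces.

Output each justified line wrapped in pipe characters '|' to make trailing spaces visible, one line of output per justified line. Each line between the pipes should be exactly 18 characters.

Answer: |dirty        brown|
|machine  have  how|
|young    structure|
|valley  valley  do|
|laboratory    cold|
|mountain          |

Derivation:
Line 1: ['dirty', 'brown'] (min_width=11, slack=7)
Line 2: ['machine', 'have', 'how'] (min_width=16, slack=2)
Line 3: ['young', 'structure'] (min_width=15, slack=3)
Line 4: ['valley', 'valley', 'do'] (min_width=16, slack=2)
Line 5: ['laboratory', 'cold'] (min_width=15, slack=3)
Line 6: ['mountain'] (min_width=8, slack=10)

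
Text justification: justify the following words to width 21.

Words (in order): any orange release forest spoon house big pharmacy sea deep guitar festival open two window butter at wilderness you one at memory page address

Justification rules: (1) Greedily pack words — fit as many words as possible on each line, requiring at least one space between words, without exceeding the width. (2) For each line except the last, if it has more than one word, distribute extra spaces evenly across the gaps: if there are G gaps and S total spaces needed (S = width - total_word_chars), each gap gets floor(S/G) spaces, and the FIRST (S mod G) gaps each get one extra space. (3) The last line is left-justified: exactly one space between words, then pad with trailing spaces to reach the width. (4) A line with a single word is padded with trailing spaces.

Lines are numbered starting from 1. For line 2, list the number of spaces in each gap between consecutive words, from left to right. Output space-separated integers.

Line 1: ['any', 'orange', 'release'] (min_width=18, slack=3)
Line 2: ['forest', 'spoon', 'house'] (min_width=18, slack=3)
Line 3: ['big', 'pharmacy', 'sea', 'deep'] (min_width=21, slack=0)
Line 4: ['guitar', 'festival', 'open'] (min_width=20, slack=1)
Line 5: ['two', 'window', 'butter', 'at'] (min_width=20, slack=1)
Line 6: ['wilderness', 'you', 'one', 'at'] (min_width=21, slack=0)
Line 7: ['memory', 'page', 'address'] (min_width=19, slack=2)

Answer: 3 2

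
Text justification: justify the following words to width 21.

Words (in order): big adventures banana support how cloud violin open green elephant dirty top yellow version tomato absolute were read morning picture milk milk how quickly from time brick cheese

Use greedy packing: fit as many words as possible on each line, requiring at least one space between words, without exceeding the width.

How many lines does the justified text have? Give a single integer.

Line 1: ['big', 'adventures', 'banana'] (min_width=21, slack=0)
Line 2: ['support', 'how', 'cloud'] (min_width=17, slack=4)
Line 3: ['violin', 'open', 'green'] (min_width=17, slack=4)
Line 4: ['elephant', 'dirty', 'top'] (min_width=18, slack=3)
Line 5: ['yellow', 'version', 'tomato'] (min_width=21, slack=0)
Line 6: ['absolute', 'were', 'read'] (min_width=18, slack=3)
Line 7: ['morning', 'picture', 'milk'] (min_width=20, slack=1)
Line 8: ['milk', 'how', 'quickly', 'from'] (min_width=21, slack=0)
Line 9: ['time', 'brick', 'cheese'] (min_width=17, slack=4)
Total lines: 9

Answer: 9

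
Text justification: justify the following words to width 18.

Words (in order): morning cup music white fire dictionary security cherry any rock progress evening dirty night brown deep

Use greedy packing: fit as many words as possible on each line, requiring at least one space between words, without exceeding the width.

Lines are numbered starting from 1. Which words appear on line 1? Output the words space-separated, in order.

Answer: morning cup music

Derivation:
Line 1: ['morning', 'cup', 'music'] (min_width=17, slack=1)
Line 2: ['white', 'fire'] (min_width=10, slack=8)
Line 3: ['dictionary'] (min_width=10, slack=8)
Line 4: ['security', 'cherry'] (min_width=15, slack=3)
Line 5: ['any', 'rock', 'progress'] (min_width=17, slack=1)
Line 6: ['evening', 'dirty'] (min_width=13, slack=5)
Line 7: ['night', 'brown', 'deep'] (min_width=16, slack=2)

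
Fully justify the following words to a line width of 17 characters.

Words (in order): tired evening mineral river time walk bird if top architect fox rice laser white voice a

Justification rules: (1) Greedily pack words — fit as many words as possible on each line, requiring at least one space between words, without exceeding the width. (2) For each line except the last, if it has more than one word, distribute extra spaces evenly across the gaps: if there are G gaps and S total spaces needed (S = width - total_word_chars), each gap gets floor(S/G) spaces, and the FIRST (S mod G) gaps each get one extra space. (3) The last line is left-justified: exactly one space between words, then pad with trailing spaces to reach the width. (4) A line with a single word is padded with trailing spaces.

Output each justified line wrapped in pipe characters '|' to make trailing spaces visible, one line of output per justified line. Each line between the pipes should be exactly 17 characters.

Line 1: ['tired', 'evening'] (min_width=13, slack=4)
Line 2: ['mineral', 'river'] (min_width=13, slack=4)
Line 3: ['time', 'walk', 'bird', 'if'] (min_width=17, slack=0)
Line 4: ['top', 'architect', 'fox'] (min_width=17, slack=0)
Line 5: ['rice', 'laser', 'white'] (min_width=16, slack=1)
Line 6: ['voice', 'a'] (min_width=7, slack=10)

Answer: |tired     evening|
|mineral     river|
|time walk bird if|
|top architect fox|
|rice  laser white|
|voice a          |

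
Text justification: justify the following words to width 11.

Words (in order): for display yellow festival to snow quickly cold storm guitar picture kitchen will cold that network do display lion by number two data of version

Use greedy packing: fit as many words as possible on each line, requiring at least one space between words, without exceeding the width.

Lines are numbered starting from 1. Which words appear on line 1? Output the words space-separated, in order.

Answer: for display

Derivation:
Line 1: ['for', 'display'] (min_width=11, slack=0)
Line 2: ['yellow'] (min_width=6, slack=5)
Line 3: ['festival', 'to'] (min_width=11, slack=0)
Line 4: ['snow'] (min_width=4, slack=7)
Line 5: ['quickly'] (min_width=7, slack=4)
Line 6: ['cold', 'storm'] (min_width=10, slack=1)
Line 7: ['guitar'] (min_width=6, slack=5)
Line 8: ['picture'] (min_width=7, slack=4)
Line 9: ['kitchen'] (min_width=7, slack=4)
Line 10: ['will', 'cold'] (min_width=9, slack=2)
Line 11: ['that'] (min_width=4, slack=7)
Line 12: ['network', 'do'] (min_width=10, slack=1)
Line 13: ['display'] (min_width=7, slack=4)
Line 14: ['lion', 'by'] (min_width=7, slack=4)
Line 15: ['number', 'two'] (min_width=10, slack=1)
Line 16: ['data', 'of'] (min_width=7, slack=4)
Line 17: ['version'] (min_width=7, slack=4)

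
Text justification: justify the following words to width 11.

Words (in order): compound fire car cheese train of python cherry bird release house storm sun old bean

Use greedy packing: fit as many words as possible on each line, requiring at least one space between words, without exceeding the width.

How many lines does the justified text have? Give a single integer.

Answer: 10

Derivation:
Line 1: ['compound'] (min_width=8, slack=3)
Line 2: ['fire', 'car'] (min_width=8, slack=3)
Line 3: ['cheese'] (min_width=6, slack=5)
Line 4: ['train', 'of'] (min_width=8, slack=3)
Line 5: ['python'] (min_width=6, slack=5)
Line 6: ['cherry', 'bird'] (min_width=11, slack=0)
Line 7: ['release'] (min_width=7, slack=4)
Line 8: ['house', 'storm'] (min_width=11, slack=0)
Line 9: ['sun', 'old'] (min_width=7, slack=4)
Line 10: ['bean'] (min_width=4, slack=7)
Total lines: 10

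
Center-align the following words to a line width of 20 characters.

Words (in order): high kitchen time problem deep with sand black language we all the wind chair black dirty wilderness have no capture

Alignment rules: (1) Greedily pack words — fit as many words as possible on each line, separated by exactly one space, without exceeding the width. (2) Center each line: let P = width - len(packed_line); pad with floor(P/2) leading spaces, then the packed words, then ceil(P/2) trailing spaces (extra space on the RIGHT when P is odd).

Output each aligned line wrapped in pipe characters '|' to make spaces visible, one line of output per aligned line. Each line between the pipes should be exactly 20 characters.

Line 1: ['high', 'kitchen', 'time'] (min_width=17, slack=3)
Line 2: ['problem', 'deep', 'with'] (min_width=17, slack=3)
Line 3: ['sand', 'black', 'language'] (min_width=19, slack=1)
Line 4: ['we', 'all', 'the', 'wind'] (min_width=15, slack=5)
Line 5: ['chair', 'black', 'dirty'] (min_width=17, slack=3)
Line 6: ['wilderness', 'have', 'no'] (min_width=18, slack=2)
Line 7: ['capture'] (min_width=7, slack=13)

Answer: | high kitchen time  |
| problem deep with  |
|sand black language |
|  we all the wind   |
| chair black dirty  |
| wilderness have no |
|      capture       |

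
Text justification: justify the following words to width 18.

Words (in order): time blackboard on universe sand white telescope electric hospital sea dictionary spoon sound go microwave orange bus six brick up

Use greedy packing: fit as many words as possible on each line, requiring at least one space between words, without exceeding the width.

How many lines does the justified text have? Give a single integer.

Line 1: ['time', 'blackboard', 'on'] (min_width=18, slack=0)
Line 2: ['universe', 'sand'] (min_width=13, slack=5)
Line 3: ['white', 'telescope'] (min_width=15, slack=3)
Line 4: ['electric', 'hospital'] (min_width=17, slack=1)
Line 5: ['sea', 'dictionary'] (min_width=14, slack=4)
Line 6: ['spoon', 'sound', 'go'] (min_width=14, slack=4)
Line 7: ['microwave', 'orange'] (min_width=16, slack=2)
Line 8: ['bus', 'six', 'brick', 'up'] (min_width=16, slack=2)
Total lines: 8

Answer: 8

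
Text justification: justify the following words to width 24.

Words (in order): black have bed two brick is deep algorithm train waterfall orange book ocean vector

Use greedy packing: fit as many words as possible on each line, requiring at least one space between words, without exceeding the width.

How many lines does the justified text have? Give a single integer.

Answer: 4

Derivation:
Line 1: ['black', 'have', 'bed', 'two', 'brick'] (min_width=24, slack=0)
Line 2: ['is', 'deep', 'algorithm', 'train'] (min_width=23, slack=1)
Line 3: ['waterfall', 'orange', 'book'] (min_width=21, slack=3)
Line 4: ['ocean', 'vector'] (min_width=12, slack=12)
Total lines: 4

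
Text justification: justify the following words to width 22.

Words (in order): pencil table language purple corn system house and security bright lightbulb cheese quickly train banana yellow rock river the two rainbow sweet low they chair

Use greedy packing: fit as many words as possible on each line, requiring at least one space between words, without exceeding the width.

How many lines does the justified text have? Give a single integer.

Line 1: ['pencil', 'table', 'language'] (min_width=21, slack=1)
Line 2: ['purple', 'corn', 'system'] (min_width=18, slack=4)
Line 3: ['house', 'and', 'security'] (min_width=18, slack=4)
Line 4: ['bright', 'lightbulb'] (min_width=16, slack=6)
Line 5: ['cheese', 'quickly', 'train'] (min_width=20, slack=2)
Line 6: ['banana', 'yellow', 'rock'] (min_width=18, slack=4)
Line 7: ['river', 'the', 'two', 'rainbow'] (min_width=21, slack=1)
Line 8: ['sweet', 'low', 'they', 'chair'] (min_width=20, slack=2)
Total lines: 8

Answer: 8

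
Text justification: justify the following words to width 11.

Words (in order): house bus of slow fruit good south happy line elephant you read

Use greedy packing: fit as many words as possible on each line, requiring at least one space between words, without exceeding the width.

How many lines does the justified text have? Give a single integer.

Line 1: ['house', 'bus'] (min_width=9, slack=2)
Line 2: ['of', 'slow'] (min_width=7, slack=4)
Line 3: ['fruit', 'good'] (min_width=10, slack=1)
Line 4: ['south', 'happy'] (min_width=11, slack=0)
Line 5: ['line'] (min_width=4, slack=7)
Line 6: ['elephant'] (min_width=8, slack=3)
Line 7: ['you', 'read'] (min_width=8, slack=3)
Total lines: 7

Answer: 7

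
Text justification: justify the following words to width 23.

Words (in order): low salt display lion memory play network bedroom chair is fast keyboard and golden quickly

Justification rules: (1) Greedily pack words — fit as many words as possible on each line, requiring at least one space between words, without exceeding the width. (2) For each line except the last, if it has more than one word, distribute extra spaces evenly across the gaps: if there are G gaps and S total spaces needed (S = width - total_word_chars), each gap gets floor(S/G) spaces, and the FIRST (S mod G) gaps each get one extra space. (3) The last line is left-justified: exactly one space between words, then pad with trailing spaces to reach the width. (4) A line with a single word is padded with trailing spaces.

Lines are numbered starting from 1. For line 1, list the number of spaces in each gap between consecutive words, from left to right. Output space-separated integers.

Line 1: ['low', 'salt', 'display', 'lion'] (min_width=21, slack=2)
Line 2: ['memory', 'play', 'network'] (min_width=19, slack=4)
Line 3: ['bedroom', 'chair', 'is', 'fast'] (min_width=21, slack=2)
Line 4: ['keyboard', 'and', 'golden'] (min_width=19, slack=4)
Line 5: ['quickly'] (min_width=7, slack=16)

Answer: 2 2 1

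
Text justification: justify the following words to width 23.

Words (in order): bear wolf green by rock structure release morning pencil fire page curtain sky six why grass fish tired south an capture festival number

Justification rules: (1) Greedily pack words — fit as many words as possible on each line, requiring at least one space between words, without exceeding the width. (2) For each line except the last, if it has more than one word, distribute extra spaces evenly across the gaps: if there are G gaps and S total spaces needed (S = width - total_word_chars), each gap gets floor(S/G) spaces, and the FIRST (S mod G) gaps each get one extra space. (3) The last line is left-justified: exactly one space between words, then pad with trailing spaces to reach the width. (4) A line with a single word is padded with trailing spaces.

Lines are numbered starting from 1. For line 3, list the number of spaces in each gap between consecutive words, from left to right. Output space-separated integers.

Line 1: ['bear', 'wolf', 'green', 'by', 'rock'] (min_width=23, slack=0)
Line 2: ['structure', 'release'] (min_width=17, slack=6)
Line 3: ['morning', 'pencil', 'fire'] (min_width=19, slack=4)
Line 4: ['page', 'curtain', 'sky', 'six'] (min_width=20, slack=3)
Line 5: ['why', 'grass', 'fish', 'tired'] (min_width=20, slack=3)
Line 6: ['south', 'an', 'capture'] (min_width=16, slack=7)
Line 7: ['festival', 'number'] (min_width=15, slack=8)

Answer: 3 3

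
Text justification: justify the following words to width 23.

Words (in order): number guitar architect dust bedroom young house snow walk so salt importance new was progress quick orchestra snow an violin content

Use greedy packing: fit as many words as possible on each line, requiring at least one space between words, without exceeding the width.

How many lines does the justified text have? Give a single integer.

Answer: 7

Derivation:
Line 1: ['number', 'guitar', 'architect'] (min_width=23, slack=0)
Line 2: ['dust', 'bedroom', 'young'] (min_width=18, slack=5)
Line 3: ['house', 'snow', 'walk', 'so', 'salt'] (min_width=23, slack=0)
Line 4: ['importance', 'new', 'was'] (min_width=18, slack=5)
Line 5: ['progress', 'quick'] (min_width=14, slack=9)
Line 6: ['orchestra', 'snow', 'an'] (min_width=17, slack=6)
Line 7: ['violin', 'content'] (min_width=14, slack=9)
Total lines: 7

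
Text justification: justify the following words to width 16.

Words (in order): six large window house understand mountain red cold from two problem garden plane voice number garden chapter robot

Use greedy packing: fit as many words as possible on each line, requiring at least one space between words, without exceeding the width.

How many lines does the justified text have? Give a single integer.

Line 1: ['six', 'large', 'window'] (min_width=16, slack=0)
Line 2: ['house', 'understand'] (min_width=16, slack=0)
Line 3: ['mountain', 'red'] (min_width=12, slack=4)
Line 4: ['cold', 'from', 'two'] (min_width=13, slack=3)
Line 5: ['problem', 'garden'] (min_width=14, slack=2)
Line 6: ['plane', 'voice'] (min_width=11, slack=5)
Line 7: ['number', 'garden'] (min_width=13, slack=3)
Line 8: ['chapter', 'robot'] (min_width=13, slack=3)
Total lines: 8

Answer: 8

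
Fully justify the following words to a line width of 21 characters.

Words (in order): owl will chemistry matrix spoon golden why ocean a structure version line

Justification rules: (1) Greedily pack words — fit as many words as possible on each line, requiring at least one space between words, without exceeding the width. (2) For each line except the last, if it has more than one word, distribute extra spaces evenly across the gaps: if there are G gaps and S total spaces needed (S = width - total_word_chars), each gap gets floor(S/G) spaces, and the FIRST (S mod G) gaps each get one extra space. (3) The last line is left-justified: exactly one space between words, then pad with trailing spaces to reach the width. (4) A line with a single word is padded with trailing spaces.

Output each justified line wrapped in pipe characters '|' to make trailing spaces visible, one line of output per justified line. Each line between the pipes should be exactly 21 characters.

Line 1: ['owl', 'will', 'chemistry'] (min_width=18, slack=3)
Line 2: ['matrix', 'spoon', 'golden'] (min_width=19, slack=2)
Line 3: ['why', 'ocean', 'a', 'structure'] (min_width=21, slack=0)
Line 4: ['version', 'line'] (min_width=12, slack=9)

Answer: |owl   will  chemistry|
|matrix  spoon  golden|
|why ocean a structure|
|version line         |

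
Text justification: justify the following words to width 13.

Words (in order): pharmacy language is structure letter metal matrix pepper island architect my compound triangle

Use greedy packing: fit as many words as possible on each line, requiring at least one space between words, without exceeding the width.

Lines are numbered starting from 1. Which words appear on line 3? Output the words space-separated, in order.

Line 1: ['pharmacy'] (min_width=8, slack=5)
Line 2: ['language', 'is'] (min_width=11, slack=2)
Line 3: ['structure'] (min_width=9, slack=4)
Line 4: ['letter', 'metal'] (min_width=12, slack=1)
Line 5: ['matrix', 'pepper'] (min_width=13, slack=0)
Line 6: ['island'] (min_width=6, slack=7)
Line 7: ['architect', 'my'] (min_width=12, slack=1)
Line 8: ['compound'] (min_width=8, slack=5)
Line 9: ['triangle'] (min_width=8, slack=5)

Answer: structure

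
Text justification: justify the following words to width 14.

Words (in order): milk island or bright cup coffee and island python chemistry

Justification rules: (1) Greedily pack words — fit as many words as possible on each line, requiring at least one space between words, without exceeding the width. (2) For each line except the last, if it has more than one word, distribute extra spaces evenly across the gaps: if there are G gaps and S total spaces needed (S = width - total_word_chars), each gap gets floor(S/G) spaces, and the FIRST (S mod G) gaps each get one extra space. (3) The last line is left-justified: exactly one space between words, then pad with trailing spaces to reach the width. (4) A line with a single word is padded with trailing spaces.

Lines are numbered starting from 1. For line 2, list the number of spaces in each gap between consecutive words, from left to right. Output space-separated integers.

Line 1: ['milk', 'island', 'or'] (min_width=14, slack=0)
Line 2: ['bright', 'cup'] (min_width=10, slack=4)
Line 3: ['coffee', 'and'] (min_width=10, slack=4)
Line 4: ['island', 'python'] (min_width=13, slack=1)
Line 5: ['chemistry'] (min_width=9, slack=5)

Answer: 5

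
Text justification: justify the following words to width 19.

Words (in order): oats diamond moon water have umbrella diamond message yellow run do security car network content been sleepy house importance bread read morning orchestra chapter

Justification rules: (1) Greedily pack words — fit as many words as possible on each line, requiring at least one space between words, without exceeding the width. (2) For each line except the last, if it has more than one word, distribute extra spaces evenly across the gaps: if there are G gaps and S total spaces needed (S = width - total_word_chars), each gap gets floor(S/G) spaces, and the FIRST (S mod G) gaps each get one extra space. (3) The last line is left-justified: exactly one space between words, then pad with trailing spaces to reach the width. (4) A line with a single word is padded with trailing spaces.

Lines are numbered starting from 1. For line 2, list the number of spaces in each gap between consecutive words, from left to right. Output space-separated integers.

Line 1: ['oats', 'diamond', 'moon'] (min_width=17, slack=2)
Line 2: ['water', 'have', 'umbrella'] (min_width=19, slack=0)
Line 3: ['diamond', 'message'] (min_width=15, slack=4)
Line 4: ['yellow', 'run', 'do'] (min_width=13, slack=6)
Line 5: ['security', 'car'] (min_width=12, slack=7)
Line 6: ['network', 'content'] (min_width=15, slack=4)
Line 7: ['been', 'sleepy', 'house'] (min_width=17, slack=2)
Line 8: ['importance', 'bread'] (min_width=16, slack=3)
Line 9: ['read', 'morning'] (min_width=12, slack=7)
Line 10: ['orchestra', 'chapter'] (min_width=17, slack=2)

Answer: 1 1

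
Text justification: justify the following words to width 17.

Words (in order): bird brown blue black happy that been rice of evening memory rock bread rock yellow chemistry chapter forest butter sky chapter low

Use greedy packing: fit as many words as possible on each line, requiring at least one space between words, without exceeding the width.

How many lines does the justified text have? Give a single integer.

Answer: 9

Derivation:
Line 1: ['bird', 'brown', 'blue'] (min_width=15, slack=2)
Line 2: ['black', 'happy', 'that'] (min_width=16, slack=1)
Line 3: ['been', 'rice', 'of'] (min_width=12, slack=5)
Line 4: ['evening', 'memory'] (min_width=14, slack=3)
Line 5: ['rock', 'bread', 'rock'] (min_width=15, slack=2)
Line 6: ['yellow', 'chemistry'] (min_width=16, slack=1)
Line 7: ['chapter', 'forest'] (min_width=14, slack=3)
Line 8: ['butter', 'sky'] (min_width=10, slack=7)
Line 9: ['chapter', 'low'] (min_width=11, slack=6)
Total lines: 9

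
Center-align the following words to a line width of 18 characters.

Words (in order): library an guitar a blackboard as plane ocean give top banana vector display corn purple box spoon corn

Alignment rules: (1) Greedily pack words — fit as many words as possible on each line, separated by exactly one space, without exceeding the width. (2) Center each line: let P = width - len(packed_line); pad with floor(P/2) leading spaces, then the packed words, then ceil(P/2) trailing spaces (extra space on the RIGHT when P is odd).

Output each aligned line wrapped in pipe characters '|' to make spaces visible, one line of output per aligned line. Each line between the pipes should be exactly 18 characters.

Answer: |library an guitar |
| a blackboard as  |
| plane ocean give |
|top banana vector |
|   display corn   |
| purple box spoon |
|       corn       |

Derivation:
Line 1: ['library', 'an', 'guitar'] (min_width=17, slack=1)
Line 2: ['a', 'blackboard', 'as'] (min_width=15, slack=3)
Line 3: ['plane', 'ocean', 'give'] (min_width=16, slack=2)
Line 4: ['top', 'banana', 'vector'] (min_width=17, slack=1)
Line 5: ['display', 'corn'] (min_width=12, slack=6)
Line 6: ['purple', 'box', 'spoon'] (min_width=16, slack=2)
Line 7: ['corn'] (min_width=4, slack=14)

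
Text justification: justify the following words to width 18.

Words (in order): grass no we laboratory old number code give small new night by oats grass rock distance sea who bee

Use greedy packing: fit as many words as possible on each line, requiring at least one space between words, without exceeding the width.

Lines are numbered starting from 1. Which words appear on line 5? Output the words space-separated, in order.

Answer: oats grass rock

Derivation:
Line 1: ['grass', 'no', 'we'] (min_width=11, slack=7)
Line 2: ['laboratory', 'old'] (min_width=14, slack=4)
Line 3: ['number', 'code', 'give'] (min_width=16, slack=2)
Line 4: ['small', 'new', 'night', 'by'] (min_width=18, slack=0)
Line 5: ['oats', 'grass', 'rock'] (min_width=15, slack=3)
Line 6: ['distance', 'sea', 'who'] (min_width=16, slack=2)
Line 7: ['bee'] (min_width=3, slack=15)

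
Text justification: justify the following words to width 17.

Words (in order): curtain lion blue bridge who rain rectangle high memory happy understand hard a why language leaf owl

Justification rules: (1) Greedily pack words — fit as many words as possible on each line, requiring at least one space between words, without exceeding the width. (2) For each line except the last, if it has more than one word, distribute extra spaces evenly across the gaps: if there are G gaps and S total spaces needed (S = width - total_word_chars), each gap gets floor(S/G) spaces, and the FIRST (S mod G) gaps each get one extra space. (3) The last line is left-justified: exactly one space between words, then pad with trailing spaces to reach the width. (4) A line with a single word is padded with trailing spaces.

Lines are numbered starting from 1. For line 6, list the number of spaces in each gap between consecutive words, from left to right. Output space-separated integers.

Line 1: ['curtain', 'lion', 'blue'] (min_width=17, slack=0)
Line 2: ['bridge', 'who', 'rain'] (min_width=15, slack=2)
Line 3: ['rectangle', 'high'] (min_width=14, slack=3)
Line 4: ['memory', 'happy'] (min_width=12, slack=5)
Line 5: ['understand', 'hard', 'a'] (min_width=17, slack=0)
Line 6: ['why', 'language', 'leaf'] (min_width=17, slack=0)
Line 7: ['owl'] (min_width=3, slack=14)

Answer: 1 1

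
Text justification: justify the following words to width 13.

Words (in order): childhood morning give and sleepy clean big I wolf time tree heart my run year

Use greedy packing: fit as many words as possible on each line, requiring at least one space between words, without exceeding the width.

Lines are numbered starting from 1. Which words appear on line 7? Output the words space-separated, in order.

Line 1: ['childhood'] (min_width=9, slack=4)
Line 2: ['morning', 'give'] (min_width=12, slack=1)
Line 3: ['and', 'sleepy'] (min_width=10, slack=3)
Line 4: ['clean', 'big', 'I'] (min_width=11, slack=2)
Line 5: ['wolf', 'time'] (min_width=9, slack=4)
Line 6: ['tree', 'heart', 'my'] (min_width=13, slack=0)
Line 7: ['run', 'year'] (min_width=8, slack=5)

Answer: run year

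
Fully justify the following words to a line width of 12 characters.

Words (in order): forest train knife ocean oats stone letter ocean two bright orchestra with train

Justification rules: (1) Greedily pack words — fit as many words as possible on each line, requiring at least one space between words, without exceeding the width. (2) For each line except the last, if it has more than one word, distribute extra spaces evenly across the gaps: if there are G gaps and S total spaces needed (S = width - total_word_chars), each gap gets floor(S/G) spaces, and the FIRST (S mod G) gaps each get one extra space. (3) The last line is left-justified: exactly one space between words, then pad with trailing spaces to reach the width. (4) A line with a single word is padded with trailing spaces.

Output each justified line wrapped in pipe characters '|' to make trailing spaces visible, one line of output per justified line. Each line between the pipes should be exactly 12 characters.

Line 1: ['forest', 'train'] (min_width=12, slack=0)
Line 2: ['knife', 'ocean'] (min_width=11, slack=1)
Line 3: ['oats', 'stone'] (min_width=10, slack=2)
Line 4: ['letter', 'ocean'] (min_width=12, slack=0)
Line 5: ['two', 'bright'] (min_width=10, slack=2)
Line 6: ['orchestra'] (min_width=9, slack=3)
Line 7: ['with', 'train'] (min_width=10, slack=2)

Answer: |forest train|
|knife  ocean|
|oats   stone|
|letter ocean|
|two   bright|
|orchestra   |
|with train  |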